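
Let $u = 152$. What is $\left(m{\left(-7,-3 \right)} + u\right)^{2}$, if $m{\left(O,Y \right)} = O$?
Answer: $21025$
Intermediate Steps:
$\left(m{\left(-7,-3 \right)} + u\right)^{2} = \left(-7 + 152\right)^{2} = 145^{2} = 21025$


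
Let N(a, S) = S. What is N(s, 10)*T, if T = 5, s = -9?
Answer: 50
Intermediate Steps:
N(s, 10)*T = 10*5 = 50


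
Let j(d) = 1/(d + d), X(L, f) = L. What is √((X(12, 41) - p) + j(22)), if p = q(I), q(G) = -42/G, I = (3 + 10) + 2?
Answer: √179355/110 ≈ 3.8500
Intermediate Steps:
j(d) = 1/(2*d)
I = 15 (I = 13 + 2 = 15)
p = -14/5 (p = -42/15 = -42*1/15 = -14/5 ≈ -2.8000)
√((X(12, 41) - p) + j(22)) = √((12 - 1*(-14/5)) + (½)/22) = √((12 + 14/5) + (½)*(1/22)) = √(74/5 + 1/44) = √(3261/220) = √179355/110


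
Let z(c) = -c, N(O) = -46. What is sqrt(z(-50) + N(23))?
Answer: 2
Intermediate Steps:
sqrt(z(-50) + N(23)) = sqrt(-1*(-50) - 46) = sqrt(50 - 46) = sqrt(4) = 2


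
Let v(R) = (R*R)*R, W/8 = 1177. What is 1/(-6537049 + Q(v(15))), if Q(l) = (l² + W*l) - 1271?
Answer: 1/36631305 ≈ 2.7299e-8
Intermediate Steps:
W = 9416 (W = 8*1177 = 9416)
v(R) = R³ (v(R) = R²*R = R³)
Q(l) = -1271 + l² + 9416*l (Q(l) = (l² + 9416*l) - 1271 = -1271 + l² + 9416*l)
1/(-6537049 + Q(v(15))) = 1/(-6537049 + (-1271 + (15³)² + 9416*15³)) = 1/(-6537049 + (-1271 + 3375² + 9416*3375)) = 1/(-6537049 + (-1271 + 11390625 + 31779000)) = 1/(-6537049 + 43168354) = 1/36631305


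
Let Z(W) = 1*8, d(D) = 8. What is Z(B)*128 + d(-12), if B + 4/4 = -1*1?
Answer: 1032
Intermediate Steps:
B = -2 (B = -1 - 1*1 = -1 - 1 = -2)
Z(W) = 8
Z(B)*128 + d(-12) = 8*128 + 8 = 1024 + 8 = 1032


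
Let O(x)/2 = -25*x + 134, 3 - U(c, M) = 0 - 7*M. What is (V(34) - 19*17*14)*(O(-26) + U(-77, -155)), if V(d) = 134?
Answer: -2132568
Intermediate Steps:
U(c, M) = 3 + 7*M (U(c, M) = 3 - (0 - 7*M) = 3 - (-7)*M = 3 + 7*M)
O(x) = 268 - 50*x (O(x) = 2*(-25*x + 134) = 2*(134 - 25*x) = 268 - 50*x)
(V(34) - 19*17*14)*(O(-26) + U(-77, -155)) = (134 - 19*17*14)*((268 - 50*(-26)) + (3 + 7*(-155))) = (134 - 323*14)*((268 + 1300) + (3 - 1085)) = (134 - 4522)*(1568 - 1082) = -4388*486 = -2132568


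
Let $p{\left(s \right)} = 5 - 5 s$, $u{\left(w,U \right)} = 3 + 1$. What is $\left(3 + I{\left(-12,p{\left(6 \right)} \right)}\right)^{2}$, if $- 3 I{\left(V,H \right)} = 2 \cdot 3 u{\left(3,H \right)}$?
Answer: $25$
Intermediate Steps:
$u{\left(w,U \right)} = 4$
$I{\left(V,H \right)} = -8$ ($I{\left(V,H \right)} = - \frac{2 \cdot 3 \cdot 4}{3} = - \frac{6 \cdot 4}{3} = \left(- \frac{1}{3}\right) 24 = -8$)
$\left(3 + I{\left(-12,p{\left(6 \right)} \right)}\right)^{2} = \left(3 - 8\right)^{2} = \left(-5\right)^{2} = 25$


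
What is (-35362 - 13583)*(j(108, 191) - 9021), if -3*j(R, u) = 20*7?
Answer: 443816945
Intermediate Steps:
j(R, u) = -140/3 (j(R, u) = -20*7/3 = -⅓*140 = -140/3)
(-35362 - 13583)*(j(108, 191) - 9021) = (-35362 - 13583)*(-140/3 - 9021) = -48945*(-27203/3) = 443816945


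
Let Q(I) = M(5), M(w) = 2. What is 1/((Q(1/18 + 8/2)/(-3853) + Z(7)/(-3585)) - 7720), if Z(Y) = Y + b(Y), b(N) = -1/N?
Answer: -32230345/248818341778 ≈ -0.00012953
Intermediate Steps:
Q(I) = 2
Z(Y) = Y - 1/Y
1/((Q(1/18 + 8/2)/(-3853) + Z(7)/(-3585)) - 7720) = 1/((2/(-3853) + (7 - 1/7)/(-3585)) - 7720) = 1/((2*(-1/3853) + (7 - 1*1/7)*(-1/3585)) - 7720) = 1/((-2/3853 + (7 - 1/7)*(-1/3585)) - 7720) = 1/((-2/3853 + (48/7)*(-1/3585)) - 7720) = 1/((-2/3853 - 16/8365) - 7720) = 1/(-78378/32230345 - 7720) = 1/(-248818341778/32230345) = -32230345/248818341778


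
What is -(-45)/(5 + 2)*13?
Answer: 585/7 ≈ 83.571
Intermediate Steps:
-(-45)/(5 + 2)*13 = -(-45)/7*13 = -5*(-9/7)*13 = (45/7)*13 = 585/7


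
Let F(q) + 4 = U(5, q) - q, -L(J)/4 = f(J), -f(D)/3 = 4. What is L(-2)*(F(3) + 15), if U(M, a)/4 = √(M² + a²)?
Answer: 384 + 192*√34 ≈ 1503.5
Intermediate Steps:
f(D) = -12 (f(D) = -3*4 = -12)
U(M, a) = 4*√(M² + a²)
L(J) = 48 (L(J) = -4*(-12) = 48)
F(q) = -4 - q + 4*√(25 + q²) (F(q) = -4 + (4*√(5² + q²) - q) = -4 + (4*√(25 + q²) - q) = -4 + (-q + 4*√(25 + q²)) = -4 - q + 4*√(25 + q²))
L(-2)*(F(3) + 15) = 48*((-4 - 1*3 + 4*√(25 + 3²)) + 15) = 48*((-4 - 3 + 4*√(25 + 9)) + 15) = 48*((-4 - 3 + 4*√34) + 15) = 48*((-7 + 4*√34) + 15) = 48*(8 + 4*√34) = 384 + 192*√34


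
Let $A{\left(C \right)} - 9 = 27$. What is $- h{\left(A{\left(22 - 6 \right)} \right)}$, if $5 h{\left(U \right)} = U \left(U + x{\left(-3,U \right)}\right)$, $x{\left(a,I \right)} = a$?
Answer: $- \frac{1188}{5} \approx -237.6$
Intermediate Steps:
$A{\left(C \right)} = 36$ ($A{\left(C \right)} = 9 + 27 = 36$)
$h{\left(U \right)} = \frac{U \left(-3 + U\right)}{5}$ ($h{\left(U \right)} = \frac{U \left(U - 3\right)}{5} = \frac{U \left(-3 + U\right)}{5}$)
$- h{\left(A{\left(22 - 6 \right)} \right)} = - \frac{36 \left(-3 + 36\right)}{5} = - \frac{36 \cdot 33}{5} = \left(-1\right) \frac{1188}{5} = - \frac{1188}{5}$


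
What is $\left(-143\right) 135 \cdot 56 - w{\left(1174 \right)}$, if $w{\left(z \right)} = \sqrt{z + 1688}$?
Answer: $-1081080 - 3 \sqrt{318} \approx -1.0811 \cdot 10^{6}$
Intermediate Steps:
$w{\left(z \right)} = \sqrt{1688 + z}$
$\left(-143\right) 135 \cdot 56 - w{\left(1174 \right)} = \left(-143\right) 135 \cdot 56 - \sqrt{1688 + 1174} = \left(-19305\right) 56 - \sqrt{2862} = -1081080 - 3 \sqrt{318}$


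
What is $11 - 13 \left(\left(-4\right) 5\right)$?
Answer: $271$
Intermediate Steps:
$11 - 13 \left(\left(-4\right) 5\right) = 11 - -260 = 11 + 260 = 271$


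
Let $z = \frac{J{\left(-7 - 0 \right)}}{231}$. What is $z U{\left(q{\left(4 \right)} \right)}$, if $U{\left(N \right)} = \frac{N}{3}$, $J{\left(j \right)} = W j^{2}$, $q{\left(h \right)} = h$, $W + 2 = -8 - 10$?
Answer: $- \frac{560}{99} \approx -5.6566$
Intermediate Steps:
$W = -20$ ($W = -2 - 18 = -20$)
$J{\left(j \right)} = - 20 j^{2}$
$z = - \frac{140}{33}$ ($z = \frac{\left(-20\right) \left(-7 - 0\right)^{2}}{231} = - 20 \left(-7 + 0\right)^{2} \cdot \frac{1}{231} = - 20 \left(-7\right)^{2} \cdot \frac{1}{231} = \left(-20\right) 49 \cdot \frac{1}{231} = \left(-980\right) \frac{1}{231} = - \frac{140}{33} \approx -4.2424$)
$U{\left(N \right)} = \frac{N}{3}$ ($U{\left(N \right)} = N \frac{1}{3} = \frac{N}{3}$)
$z U{\left(q{\left(4 \right)} \right)} = - \frac{140 \cdot \frac{1}{3} \cdot 4}{33} = \left(- \frac{140}{33}\right) \frac{4}{3} = - \frac{560}{99}$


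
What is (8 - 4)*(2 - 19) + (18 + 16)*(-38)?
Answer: -1360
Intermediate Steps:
(8 - 4)*(2 - 19) + (18 + 16)*(-38) = 4*(-17) + 34*(-38) = -68 - 1292 = -1360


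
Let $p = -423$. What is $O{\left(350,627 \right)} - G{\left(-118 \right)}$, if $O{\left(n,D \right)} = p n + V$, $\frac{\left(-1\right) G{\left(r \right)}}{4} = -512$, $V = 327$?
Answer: $-149771$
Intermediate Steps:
$G{\left(r \right)} = 2048$ ($G{\left(r \right)} = \left(-4\right) \left(-512\right) = 2048$)
$O{\left(n,D \right)} = 327 - 423 n$ ($O{\left(n,D \right)} = - 423 n + 327 = 327 - 423 n$)
$O{\left(350,627 \right)} - G{\left(-118 \right)} = \left(327 - 148050\right) - 2048 = -147723 - 2048 = -149771$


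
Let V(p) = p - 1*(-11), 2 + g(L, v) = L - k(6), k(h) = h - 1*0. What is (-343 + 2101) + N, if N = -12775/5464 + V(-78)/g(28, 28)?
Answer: 47873163/27320 ≈ 1752.3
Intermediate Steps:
k(h) = h (k(h) = h + 0 = h)
g(L, v) = -8 + L (g(L, v) = -2 + (L - 1*6) = -2 + (L - 6) = -2 + (-6 + L) = -8 + L)
V(p) = 11 + p (V(p) = p + 11 = 11 + p)
N = -155397/27320 (N = -12775/5464 + (11 - 78)/(-8 + 28) = -12775*1/5464 - 67/20 = -12775/5464 - 67*1/20 = -12775/5464 - 67/20 = -155397/27320 ≈ -5.6880)
(-343 + 2101) + N = (-343 + 2101) - 155397/27320 = 1758 - 155397/27320 = 47873163/27320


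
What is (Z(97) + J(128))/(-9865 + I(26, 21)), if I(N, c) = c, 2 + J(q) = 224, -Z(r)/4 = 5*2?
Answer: -91/4922 ≈ -0.018488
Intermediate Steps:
Z(r) = -40 (Z(r) = -20*2 = -4*10 = -40)
J(q) = 222 (J(q) = -2 + 224 = 222)
(Z(97) + J(128))/(-9865 + I(26, 21)) = (-40 + 222)/(-9865 + 21) = 182/(-9844) = 182*(-1/9844) = -91/4922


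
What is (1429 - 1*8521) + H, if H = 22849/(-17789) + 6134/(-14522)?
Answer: -916265233920/129165929 ≈ -7093.7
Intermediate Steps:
H = -220465452/129165929 (H = 22849*(-1/17789) + 6134*(-1/14522) = -22849/17789 - 3067/7261 = -220465452/129165929 ≈ -1.7068)
(1429 - 1*8521) + H = (1429 - 1*8521) - 220465452/129165929 = (1429 - 8521) - 220465452/129165929 = -7092 - 220465452/129165929 = -916265233920/129165929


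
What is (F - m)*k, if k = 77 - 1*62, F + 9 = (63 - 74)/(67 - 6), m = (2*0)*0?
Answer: -8400/61 ≈ -137.70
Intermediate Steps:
m = 0 (m = 0*0 = 0)
F = -560/61 (F = -9 + (63 - 74)/(67 - 6) = -9 - 11/61 = -560/61 ≈ -9.1803)
k = 15 (k = 77 - 62 = 15)
(F - m)*k = (-560/61 - 1*0)*15 = (-560/61 + 0)*15 = -560/61*15 = -8400/61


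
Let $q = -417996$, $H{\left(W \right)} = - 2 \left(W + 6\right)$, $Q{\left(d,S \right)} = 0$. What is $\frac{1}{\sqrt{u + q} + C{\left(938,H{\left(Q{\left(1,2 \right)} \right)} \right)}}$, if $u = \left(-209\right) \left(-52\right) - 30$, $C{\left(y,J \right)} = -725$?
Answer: $- \frac{725}{932783} - \frac{i \sqrt{407158}}{932783} \approx -0.00077724 - 0.00068407 i$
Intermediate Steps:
$H{\left(W \right)} = -12 - 2 W$ ($H{\left(W \right)} = - 2 \left(6 + W\right) = -12 - 2 W$)
$u = 10838$ ($u = 10868 - 30 = 10838$)
$\frac{1}{\sqrt{u + q} + C{\left(938,H{\left(Q{\left(1,2 \right)} \right)} \right)}} = \frac{1}{\sqrt{10838 - 417996} - 725} = \frac{1}{\sqrt{-407158} - 725} = \frac{1}{i \sqrt{407158} - 725} = \frac{1}{-725 + i \sqrt{407158}}$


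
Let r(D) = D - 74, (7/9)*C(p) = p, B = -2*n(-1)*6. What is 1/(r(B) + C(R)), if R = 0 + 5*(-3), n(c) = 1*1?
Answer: -7/737 ≈ -0.0094980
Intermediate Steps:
n(c) = 1
R = -15 (R = 0 - 15 = -15)
B = -12 (B = -2*1*6 = -2*6 = -12)
C(p) = 9*p/7
r(D) = -74 + D
1/(r(B) + C(R)) = 1/((-74 - 12) + (9/7)*(-15)) = 1/(-86 - 135/7) = 1/(-737/7) = -7/737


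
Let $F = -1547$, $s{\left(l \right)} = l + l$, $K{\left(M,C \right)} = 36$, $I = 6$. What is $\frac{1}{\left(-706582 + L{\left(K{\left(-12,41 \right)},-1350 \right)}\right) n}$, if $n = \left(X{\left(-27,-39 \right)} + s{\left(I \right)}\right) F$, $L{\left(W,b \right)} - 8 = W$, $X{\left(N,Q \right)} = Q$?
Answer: $- \frac{1}{29511385722} \approx -3.3885 \cdot 10^{-11}$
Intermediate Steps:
$s{\left(l \right)} = 2 l$
$L{\left(W,b \right)} = 8 + W$
$n = 41769$ ($n = \left(-39 + 2 \cdot 6\right) \left(-1547\right) = \left(-39 + 12\right) \left(-1547\right) = \left(-27\right) \left(-1547\right) = 41769$)
$\frac{1}{\left(-706582 + L{\left(K{\left(-12,41 \right)},-1350 \right)}\right) n} = \frac{1}{\left(-706582 + \left(8 + 36\right)\right) 41769} = \frac{1}{-706582 + 44} \cdot \frac{1}{41769} = \frac{1}{-706538} \cdot \frac{1}{41769} = \left(- \frac{1}{706538}\right) \frac{1}{41769} = - \frac{1}{29511385722}$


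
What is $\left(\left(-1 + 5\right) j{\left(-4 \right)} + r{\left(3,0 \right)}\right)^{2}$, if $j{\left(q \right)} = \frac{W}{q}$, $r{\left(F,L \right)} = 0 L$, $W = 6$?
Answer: $36$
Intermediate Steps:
$r{\left(F,L \right)} = 0$
$j{\left(q \right)} = \frac{6}{q}$
$\left(\left(-1 + 5\right) j{\left(-4 \right)} + r{\left(3,0 \right)}\right)^{2} = \left(\left(-1 + 5\right) \frac{6}{-4} + 0\right)^{2} = \left(4 \cdot 6 \left(- \frac{1}{4}\right) + 0\right)^{2} = \left(4 \left(- \frac{3}{2}\right) + 0\right)^{2} = \left(-6 + 0\right)^{2} = \left(-6\right)^{2} = 36$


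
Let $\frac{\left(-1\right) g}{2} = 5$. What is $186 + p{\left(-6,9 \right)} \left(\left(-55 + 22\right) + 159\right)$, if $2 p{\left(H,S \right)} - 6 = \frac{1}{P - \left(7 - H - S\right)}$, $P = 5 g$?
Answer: $\frac{3377}{6} \approx 562.83$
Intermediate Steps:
$g = -10$ ($g = \left(-2\right) 5 = -10$)
$P = -50$ ($P = 5 \left(-10\right) = -50$)
$p{\left(H,S \right)} = 3 + \frac{1}{2 \left(-57 + H + S\right)}$ ($p{\left(H,S \right)} = 3 + \frac{1}{2 \left(-50 - \left(7 - H - S\right)\right)} = 3 + \frac{1}{2 \left(-50 + \left(-7 + H + S\right)\right)} = 3 + \frac{1}{2 \left(-57 + H + S\right)}$)
$186 + p{\left(-6,9 \right)} \left(\left(-55 + 22\right) + 159\right) = 186 + \frac{- \frac{341}{2} + 3 \left(-6\right) + 3 \cdot 9}{-57 - 6 + 9} \left(\left(-55 + 22\right) + 159\right) = 186 + \frac{- \frac{341}{2} - 18 + 27}{-54} \left(-33 + 159\right) = 186 + \left(- \frac{1}{54}\right) \left(- \frac{323}{2}\right) 126 = 186 + \frac{323}{108} \cdot 126 = 186 + \frac{2261}{6} = \frac{3377}{6}$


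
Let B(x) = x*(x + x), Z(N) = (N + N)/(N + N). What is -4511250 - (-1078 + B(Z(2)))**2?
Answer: -5669026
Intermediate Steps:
Z(N) = 1 (Z(N) = (2*N)/((2*N)) = (2*N)*(1/(2*N)) = 1)
B(x) = 2*x**2 (B(x) = x*(2*x) = 2*x**2)
-4511250 - (-1078 + B(Z(2)))**2 = -4511250 - (-1078 + 2*1**2)**2 = -4511250 - (-1078 + 2*1)**2 = -4511250 - (-1078 + 2)**2 = -4511250 - 1*(-1076)**2 = -4511250 - 1*1157776 = -4511250 - 1157776 = -5669026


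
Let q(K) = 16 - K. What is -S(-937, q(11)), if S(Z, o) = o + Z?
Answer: 932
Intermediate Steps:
S(Z, o) = Z + o
-S(-937, q(11)) = -(-937 + (16 - 1*11)) = -(-937 + (16 - 11)) = -(-937 + 5) = -1*(-932) = 932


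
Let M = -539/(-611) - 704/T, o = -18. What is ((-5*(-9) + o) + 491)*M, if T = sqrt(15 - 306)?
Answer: 279202/611 + 364672*I*sqrt(291)/291 ≈ 456.96 + 21377.0*I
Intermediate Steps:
T = I*sqrt(291) (T = sqrt(-291) = I*sqrt(291) ≈ 17.059*I)
M = 539/611 + 704*I*sqrt(291)/291 (M = -539/(-611) - 704*(-I*sqrt(291)/291) = -539*(-1/611) - (-704)*I*sqrt(291)/291 = 539/611 + 704*I*sqrt(291)/291 ≈ 0.88216 + 41.269*I)
((-5*(-9) + o) + 491)*M = ((-5*(-9) - 18) + 491)*(539/611 + 704*I*sqrt(291)/291) = ((45 - 18) + 491)*(539/611 + 704*I*sqrt(291)/291) = (27 + 491)*(539/611 + 704*I*sqrt(291)/291) = 518*(539/611 + 704*I*sqrt(291)/291) = 279202/611 + 364672*I*sqrt(291)/291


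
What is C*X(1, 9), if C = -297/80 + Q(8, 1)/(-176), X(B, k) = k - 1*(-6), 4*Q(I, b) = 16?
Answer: -9861/176 ≈ -56.028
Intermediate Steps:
Q(I, b) = 4 (Q(I, b) = (¼)*16 = 4)
X(B, k) = 6 + k (X(B, k) = k + 6 = 6 + k)
C = -3287/880 (C = -297/80 + 4/(-176) = -297*1/80 + 4*(-1/176) = -297/80 - 1/44 = -3287/880 ≈ -3.7352)
C*X(1, 9) = -3287*(6 + 9)/880 = -3287/880*15 = -9861/176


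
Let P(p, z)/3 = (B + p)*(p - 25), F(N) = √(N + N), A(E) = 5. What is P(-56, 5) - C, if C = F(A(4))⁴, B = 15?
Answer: 9863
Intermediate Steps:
F(N) = √2*√N (F(N) = √(2*N) = √2*√N)
P(p, z) = 3*(-25 + p)*(15 + p) (P(p, z) = 3*((15 + p)*(p - 25)) = 3*((15 + p)*(-25 + p)) = 3*((-25 + p)*(15 + p)) = 3*(-25 + p)*(15 + p))
C = 100 (C = (√2*√5)⁴ = (√10)⁴ = 100)
P(-56, 5) - C = (-1125 - 30*(-56) + 3*(-56)²) - 1*100 = (-1125 + 1680 + 3*3136) - 100 = (-1125 + 1680 + 9408) - 100 = 9963 - 100 = 9863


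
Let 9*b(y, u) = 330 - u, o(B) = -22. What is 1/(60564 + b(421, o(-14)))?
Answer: 9/545428 ≈ 1.6501e-5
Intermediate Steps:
b(y, u) = 110/3 - u/9 (b(y, u) = (330 - u)/9 = 110/3 - u/9)
1/(60564 + b(421, o(-14))) = 1/(60564 + (110/3 - 1/9*(-22))) = 1/(60564 + (110/3 + 22/9)) = 1/(60564 + 352/9) = 1/(545428/9) = 9/545428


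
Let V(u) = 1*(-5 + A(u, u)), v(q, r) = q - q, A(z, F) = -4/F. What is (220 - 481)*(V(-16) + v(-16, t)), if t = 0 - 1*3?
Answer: 4959/4 ≈ 1239.8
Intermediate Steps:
t = -3 (t = 0 - 3 = -3)
v(q, r) = 0
V(u) = -5 - 4/u (V(u) = 1*(-5 - 4/u) = -5 - 4/u)
(220 - 481)*(V(-16) + v(-16, t)) = (220 - 481)*((-5 - 4/(-16)) + 0) = -261*((-5 - 4*(-1/16)) + 0) = -261*((-5 + 1/4) + 0) = -261*(-19/4 + 0) = -261*(-19/4) = 4959/4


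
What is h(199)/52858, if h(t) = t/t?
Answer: 1/52858 ≈ 1.8919e-5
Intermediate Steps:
h(t) = 1
h(199)/52858 = 1/52858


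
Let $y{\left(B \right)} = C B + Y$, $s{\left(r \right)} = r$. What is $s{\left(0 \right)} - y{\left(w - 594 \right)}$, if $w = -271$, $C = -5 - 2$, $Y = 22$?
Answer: $-6077$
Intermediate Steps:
$C = -7$ ($C = -5 - 2 = -7$)
$y{\left(B \right)} = 22 - 7 B$ ($y{\left(B \right)} = - 7 B + 22 = 22 - 7 B$)
$s{\left(0 \right)} - y{\left(w - 594 \right)} = 0 - \left(22 - 7 \left(-271 - 594\right)\right) = 0 - \left(22 - -6055\right) = 0 - \left(22 + 6055\right) = 0 - 6077 = -6077$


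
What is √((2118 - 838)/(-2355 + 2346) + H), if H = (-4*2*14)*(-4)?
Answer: 8*√43/3 ≈ 17.487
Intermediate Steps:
H = 448 (H = -8*14*(-4) = -112*(-4) = 448)
√((2118 - 838)/(-2355 + 2346) + H) = √((2118 - 838)/(-2355 + 2346) + 448) = √(1280/(-9) + 448) = √(1280*(-⅑) + 448) = √(-1280/9 + 448) = √(2752/9) = 8*√43/3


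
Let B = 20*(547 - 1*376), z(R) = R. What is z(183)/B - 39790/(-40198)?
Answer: 23906339/22912860 ≈ 1.0434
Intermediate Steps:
B = 3420 (B = 20*(547 - 376) = 20*171 = 3420)
z(183)/B - 39790/(-40198) = 183/3420 - 39790/(-40198) = 183*(1/3420) - 39790*(-1/40198) = 61/1140 + 19895/20099 = 23906339/22912860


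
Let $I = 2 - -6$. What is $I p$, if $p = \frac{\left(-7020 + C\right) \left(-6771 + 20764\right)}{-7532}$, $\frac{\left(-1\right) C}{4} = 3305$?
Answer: $\frac{80919520}{269} \approx 3.0082 \cdot 10^{5}$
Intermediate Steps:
$C = -13220$ ($C = \left(-4\right) 3305 = -13220$)
$I = 8$ ($I = 2 + 6 = 8$)
$p = \frac{10114940}{269}$ ($p = \frac{\left(-7020 - 13220\right) \left(-6771 + 20764\right)}{-7532} = \left(-20240\right) 13993 \left(- \frac{1}{7532}\right) = \left(-283218320\right) \left(- \frac{1}{7532}\right) = \frac{10114940}{269} \approx 37602.0$)
$I p = 8 \cdot \frac{10114940}{269} = \frac{80919520}{269}$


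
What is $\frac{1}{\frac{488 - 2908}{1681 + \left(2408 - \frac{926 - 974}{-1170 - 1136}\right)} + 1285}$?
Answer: $\frac{4714593}{6055461745} \approx 0.00077857$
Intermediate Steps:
$\frac{1}{\frac{488 - 2908}{1681 + \left(2408 - \frac{926 - 974}{-1170 - 1136}\right)} + 1285} = \frac{1}{- \frac{2420}{1681 + \left(2408 - - \frac{48}{-2306}\right)} + 1285} = \frac{1}{- \frac{2420}{1681 + \left(2408 - \left(-48\right) \left(- \frac{1}{2306}\right)\right)} + 1285} = \frac{1}{- \frac{2420}{1681 + \left(2408 - \frac{24}{1153}\right)} + 1285} = \frac{1}{- \frac{2420}{1681 + \frac{2776400}{1153}} + 1285} = \frac{1}{- \frac{2420}{\frac{4714593}{1153}} + 1285} = \frac{1}{\left(-2420\right) \frac{1153}{4714593} + 1285} = \frac{1}{- \frac{2790260}{4714593} + 1285} = \frac{1}{\frac{6055461745}{4714593}} = \frac{4714593}{6055461745}$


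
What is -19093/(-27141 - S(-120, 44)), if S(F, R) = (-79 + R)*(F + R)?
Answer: 19093/29801 ≈ 0.64068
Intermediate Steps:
-19093/(-27141 - S(-120, 44)) = -19093/(-27141 - (44² - 79*(-120) - 79*44 - 120*44)) = -19093/(-27141 - (1936 + 9480 - 3476 - 5280)) = -19093/(-27141 - 1*2660) = -19093/(-27141 - 2660) = -19093/(-29801) = -19093*(-1/29801) = 19093/29801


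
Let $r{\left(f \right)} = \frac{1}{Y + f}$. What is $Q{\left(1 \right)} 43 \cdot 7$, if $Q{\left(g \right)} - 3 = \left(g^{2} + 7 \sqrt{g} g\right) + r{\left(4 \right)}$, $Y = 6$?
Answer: $\frac{33411}{10} \approx 3341.1$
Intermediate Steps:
$r{\left(f \right)} = \frac{1}{6 + f}$
$Q{\left(g \right)} = \frac{31}{10} + g^{2} + 7 g^{\frac{3}{2}}$ ($Q{\left(g \right)} = 3 + \left(\left(g^{2} + 7 \sqrt{g} g\right) + \frac{1}{6 + 4}\right) = 3 + \left(\left(g^{2} + 7 g^{\frac{3}{2}}\right) + \frac{1}{10}\right) = 3 + \left(\frac{1}{10} + g^{2} + 7 g^{\frac{3}{2}}\right) = \frac{31}{10} + g^{2} + 7 g^{\frac{3}{2}}$)
$Q{\left(1 \right)} 43 \cdot 7 = \left(\frac{31}{10} + 1^{2} + 7 \cdot 1^{\frac{3}{2}}\right) 43 \cdot 7 = \left(\frac{31}{10} + 1 + 7 \cdot 1\right) 43 \cdot 7 = \left(\frac{31}{10} + 1 + 7\right) 43 \cdot 7 = \frac{111}{10} \cdot 43 \cdot 7 = \frac{4773}{10} \cdot 7 = \frac{33411}{10}$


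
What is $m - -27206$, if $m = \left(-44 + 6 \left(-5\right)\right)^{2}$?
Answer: $32682$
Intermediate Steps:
$m = 5476$ ($m = \left(-44 - 30\right)^{2} = \left(-74\right)^{2} = 5476$)
$m - -27206 = 5476 - -27206 = 5476 + 27206 = 32682$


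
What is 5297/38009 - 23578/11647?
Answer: -834482043/442690823 ≈ -1.8850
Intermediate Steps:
5297/38009 - 23578/11647 = -834482043/442690823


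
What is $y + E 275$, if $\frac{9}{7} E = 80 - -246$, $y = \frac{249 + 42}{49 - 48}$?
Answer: $\frac{630169}{9} \approx 70019.0$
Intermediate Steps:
$y = 291$ ($y = \frac{291}{1} = 291 \cdot 1 = 291$)
$E = \frac{2282}{9}$ ($E = \frac{7 \left(80 - -246\right)}{9} = \frac{7 \left(80 + 246\right)}{9} = \frac{7}{9} \cdot 326 = \frac{2282}{9} \approx 253.56$)
$y + E 275 = 291 + \frac{2282}{9} \cdot 275 = 291 + \frac{627550}{9} = \frac{630169}{9}$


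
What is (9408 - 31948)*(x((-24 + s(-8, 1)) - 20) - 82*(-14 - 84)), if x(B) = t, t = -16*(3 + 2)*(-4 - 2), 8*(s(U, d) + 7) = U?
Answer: -191950640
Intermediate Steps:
s(U, d) = -7 + U/8
t = 480 (t = -80*(-6) = -16*(-30) = 480)
x(B) = 480
(9408 - 31948)*(x((-24 + s(-8, 1)) - 20) - 82*(-14 - 84)) = (9408 - 31948)*(480 - 82*(-14 - 84)) = -22540*(480 - 82*(-98)) = -22540*(480 + 8036) = -22540*8516 = -191950640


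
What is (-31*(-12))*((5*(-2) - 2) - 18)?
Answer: -11160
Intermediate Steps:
(-31*(-12))*((5*(-2) - 2) - 18) = 372*((-10 - 2) - 18) = 372*(-12 - 18) = 372*(-30) = -11160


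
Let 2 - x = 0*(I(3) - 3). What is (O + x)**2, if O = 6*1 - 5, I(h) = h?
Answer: 9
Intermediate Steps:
x = 2 (x = 2 - 0*(3 - 3) = 2 - 0*0 = 2 - 1*0 = 2 + 0 = 2)
O = 1 (O = 6 - 5 = 1)
(O + x)**2 = (1 + 2)**2 = 3**2 = 9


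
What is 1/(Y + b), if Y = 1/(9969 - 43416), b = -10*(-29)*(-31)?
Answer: -33447/300688531 ≈ -0.00011123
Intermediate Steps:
b = -8990 (b = 290*(-31) = -8990)
Y = -1/33447 (Y = 1/(-33447) = -1/33447 ≈ -2.9898e-5)
1/(Y + b) = 1/(-1/33447 - 8990) = 1/(-300688531/33447) = -33447/300688531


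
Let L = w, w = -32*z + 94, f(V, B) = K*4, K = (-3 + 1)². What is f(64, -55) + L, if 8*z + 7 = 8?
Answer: 106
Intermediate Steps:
z = ⅛ (z = -7/8 + (⅛)*8 = -7/8 + 1 = ⅛ ≈ 0.12500)
K = 4 (K = (-2)² = 4)
f(V, B) = 16 (f(V, B) = 4*4 = 16)
w = 90 (w = -32*⅛ + 94 = -4 + 94 = 90)
L = 90
f(64, -55) + L = 16 + 90 = 106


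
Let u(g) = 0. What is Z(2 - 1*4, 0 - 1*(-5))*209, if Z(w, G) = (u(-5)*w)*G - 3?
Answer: -627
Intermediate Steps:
Z(w, G) = -3 (Z(w, G) = (0*w)*G - 3 = 0*G - 3 = 0 - 3 = -3)
Z(2 - 1*4, 0 - 1*(-5))*209 = -3*209 = -627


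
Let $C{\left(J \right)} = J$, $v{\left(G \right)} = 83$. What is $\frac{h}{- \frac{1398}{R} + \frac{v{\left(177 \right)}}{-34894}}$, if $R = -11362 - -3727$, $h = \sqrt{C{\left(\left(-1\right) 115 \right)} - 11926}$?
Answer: $\frac{88805230 i \sqrt{12041}}{16049369} \approx 607.17 i$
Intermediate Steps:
$h = i \sqrt{12041}$ ($h = \sqrt{\left(-1\right) 115 - 11926} = \sqrt{-115 - 11926} = \sqrt{-12041} = i \sqrt{12041} \approx 109.73 i$)
$R = -7635$ ($R = -11362 + 3727 = -7635$)
$\frac{h}{- \frac{1398}{R} + \frac{v{\left(177 \right)}}{-34894}} = \frac{i \sqrt{12041}}{- \frac{1398}{-7635} + \frac{83}{-34894}} = \frac{i \sqrt{12041}}{\left(-1398\right) \left(- \frac{1}{7635}\right) + 83 \left(- \frac{1}{34894}\right)} = \frac{i \sqrt{12041}}{\frac{466}{2545} - \frac{83}{34894}} = \frac{i \sqrt{12041}}{\frac{16049369}{88805230}} = i \sqrt{12041} \cdot \frac{88805230}{16049369} = \frac{88805230 i \sqrt{12041}}{16049369}$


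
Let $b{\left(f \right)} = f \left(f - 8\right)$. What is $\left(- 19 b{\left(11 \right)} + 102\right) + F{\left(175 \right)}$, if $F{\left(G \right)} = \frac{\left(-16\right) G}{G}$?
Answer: $-541$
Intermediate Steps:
$b{\left(f \right)} = f \left(-8 + f\right)$
$F{\left(G \right)} = -16$
$\left(- 19 b{\left(11 \right)} + 102\right) + F{\left(175 \right)} = \left(- 19 \cdot 11 \left(-8 + 11\right) + 102\right) - 16 = \left(- 19 \cdot 11 \cdot 3 + 102\right) - 16 = \left(\left(-19\right) 33 + 102\right) - 16 = \left(-627 + 102\right) - 16 = -525 - 16 = -541$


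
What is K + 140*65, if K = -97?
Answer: 9003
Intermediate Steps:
K + 140*65 = -97 + 140*65 = -97 + 9100 = 9003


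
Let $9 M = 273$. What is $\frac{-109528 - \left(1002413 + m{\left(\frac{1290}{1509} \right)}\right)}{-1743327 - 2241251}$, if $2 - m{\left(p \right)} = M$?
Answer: $\frac{1667869}{5976867} \approx 0.27905$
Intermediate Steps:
$M = \frac{91}{3}$ ($M = \frac{1}{9} \cdot 273 = \frac{91}{3} \approx 30.333$)
$m{\left(p \right)} = - \frac{85}{3}$ ($m{\left(p \right)} = 2 - \frac{91}{3} = - \frac{85}{3}$)
$\frac{-109528 - \left(1002413 + m{\left(\frac{1290}{1509} \right)}\right)}{-1743327 - 2241251} = \frac{-109528 - \frac{3007154}{3}}{-1743327 - 2241251} = \frac{-109528 + \left(-1002413 + \frac{85}{3}\right)}{-3984578} = \left(-109528 - \frac{3007154}{3}\right) \left(- \frac{1}{3984578}\right) = \left(- \frac{3335738}{3}\right) \left(- \frac{1}{3984578}\right) = \frac{1667869}{5976867}$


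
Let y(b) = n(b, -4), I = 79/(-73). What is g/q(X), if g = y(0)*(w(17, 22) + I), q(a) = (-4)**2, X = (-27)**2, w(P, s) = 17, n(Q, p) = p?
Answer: -581/146 ≈ -3.9795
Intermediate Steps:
I = -79/73 (I = 79*(-1/73) = -79/73 ≈ -1.0822)
X = 729
y(b) = -4
q(a) = 16
g = -4648/73 (g = -4*(17 - 79/73) = -4*1162/73 = -4648/73 ≈ -63.671)
g/q(X) = -4648/73/16 = -4648/73*1/16 = -581/146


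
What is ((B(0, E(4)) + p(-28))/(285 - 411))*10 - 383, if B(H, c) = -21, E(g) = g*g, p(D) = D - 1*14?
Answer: -378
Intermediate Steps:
p(D) = -14 + D (p(D) = D - 14 = -14 + D)
E(g) = g**2
((B(0, E(4)) + p(-28))/(285 - 411))*10 - 383 = ((-21 + (-14 - 28))/(285 - 411))*10 - 383 = ((-21 - 42)/(-126))*10 - 383 = -63*(-1/126)*10 - 383 = (1/2)*10 - 383 = 5 - 383 = -378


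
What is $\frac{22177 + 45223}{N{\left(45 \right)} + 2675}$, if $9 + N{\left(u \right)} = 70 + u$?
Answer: $\frac{67400}{2781} \approx 24.236$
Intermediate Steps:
$N{\left(u \right)} = 61 + u$ ($N{\left(u \right)} = -9 + \left(70 + u\right) = 61 + u$)
$\frac{22177 + 45223}{N{\left(45 \right)} + 2675} = \frac{22177 + 45223}{\left(61 + 45\right) + 2675} = \frac{67400}{106 + 2675} = \frac{67400}{2781}$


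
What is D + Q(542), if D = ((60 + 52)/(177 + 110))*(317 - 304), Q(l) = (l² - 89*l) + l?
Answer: 10088996/41 ≈ 2.4607e+5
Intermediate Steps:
Q(l) = l² - 88*l
D = 208/41 (D = (112/287)*13 = (112*(1/287))*13 = (16/41)*13 = 208/41 ≈ 5.0732)
D + Q(542) = 208/41 + 542*(-88 + 542) = 208/41 + 542*454 = 208/41 + 246068 = 10088996/41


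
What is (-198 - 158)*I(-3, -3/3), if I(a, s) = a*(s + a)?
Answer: -4272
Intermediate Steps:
I(a, s) = a*(a + s)
(-198 - 158)*I(-3, -3/3) = (-198 - 158)*(-3*(-3 - 3/3)) = -(-1068)*(-3 - 3*1/3) = -(-1068)*(-3 - 1) = -(-1068)*(-4) = -356*12 = -4272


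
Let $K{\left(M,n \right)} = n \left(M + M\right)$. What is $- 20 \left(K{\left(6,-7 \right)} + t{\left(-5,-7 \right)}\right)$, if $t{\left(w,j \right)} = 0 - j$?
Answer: $1540$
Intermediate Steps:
$t{\left(w,j \right)} = - j$
$K{\left(M,n \right)} = 2 M n$ ($K{\left(M,n \right)} = n 2 M = 2 M n$)
$- 20 \left(K{\left(6,-7 \right)} + t{\left(-5,-7 \right)}\right) = - 20 \left(2 \cdot 6 \left(-7\right) - -7\right) = - 20 \left(-84 + 7\right) = \left(-20\right) \left(-77\right) = 1540$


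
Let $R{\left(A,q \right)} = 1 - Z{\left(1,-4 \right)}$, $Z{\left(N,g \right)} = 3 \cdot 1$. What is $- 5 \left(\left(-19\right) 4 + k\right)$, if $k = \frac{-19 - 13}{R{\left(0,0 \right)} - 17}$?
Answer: $\frac{7060}{19} \approx 371.58$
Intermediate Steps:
$Z{\left(N,g \right)} = 3$
$R{\left(A,q \right)} = -2$ ($R{\left(A,q \right)} = 1 - 3 = -2$)
$k = \frac{32}{19}$ ($k = \frac{-19 - 13}{-2 - 17} = - \frac{32}{-19} = \left(-32\right) \left(- \frac{1}{19}\right) = \frac{32}{19} \approx 1.6842$)
$- 5 \left(\left(-19\right) 4 + k\right) = - 5 \left(\left(-19\right) 4 + \frac{32}{19}\right) = - 5 \left(-76 + \frac{32}{19}\right) = \left(-5\right) \left(- \frac{1412}{19}\right) = \frac{7060}{19}$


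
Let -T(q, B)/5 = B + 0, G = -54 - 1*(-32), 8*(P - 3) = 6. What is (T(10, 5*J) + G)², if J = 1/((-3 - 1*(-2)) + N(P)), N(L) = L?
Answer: 116964/121 ≈ 966.64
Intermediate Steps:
P = 15/4 (P = 3 + (⅛)*6 = 3 + ¾ = 15/4 ≈ 3.7500)
G = -22 (G = -54 + 32 = -22)
J = 4/11 (J = 1/((-3 - 1*(-2)) + 15/4) = 1/((-3 + 2) + 15/4) = 1/(-1 + 15/4) = 1/(11/4) = 4/11 ≈ 0.36364)
T(q, B) = -5*B (T(q, B) = -5*(B + 0) = -5*B)
(T(10, 5*J) + G)² = (-25*4/11 - 22)² = (-5*20/11 - 22)² = (-100/11 - 22)² = (-342/11)² = 116964/121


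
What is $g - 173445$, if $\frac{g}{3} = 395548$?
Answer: $1013199$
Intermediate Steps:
$g = 1186644$ ($g = 3 \cdot 395548 = 1186644$)
$g - 173445 = 1186644 - 173445 = 1013199$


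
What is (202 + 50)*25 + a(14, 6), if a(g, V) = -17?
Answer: 6283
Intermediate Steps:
(202 + 50)*25 + a(14, 6) = (202 + 50)*25 - 17 = 252*25 - 17 = 6300 - 17 = 6283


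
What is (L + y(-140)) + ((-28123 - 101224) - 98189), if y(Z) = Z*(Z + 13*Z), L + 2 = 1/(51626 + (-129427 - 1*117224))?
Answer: 9139261549/195025 ≈ 46862.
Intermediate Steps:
L = -390051/195025 (L = -2 + 1/(51626 + (-129427 - 1*117224)) = -2 + 1/(51626 + (-129427 - 117224)) = -2 + 1/(51626 - 246651) = -2 + 1/(-195025) = -2 - 1/195025 = -390051/195025 ≈ -2.0000)
y(Z) = 14*Z² (y(Z) = Z*(14*Z) = 14*Z²)
(L + y(-140)) + ((-28123 - 101224) - 98189) = (-390051/195025 + 14*(-140)²) + ((-28123 - 101224) - 98189) = (-390051/195025 + 14*19600) + (-129347 - 98189) = (-390051/195025 + 274400) - 227536 = 53514469949/195025 - 227536 = 9139261549/195025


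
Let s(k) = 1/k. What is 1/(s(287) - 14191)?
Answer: -287/4072816 ≈ -7.0467e-5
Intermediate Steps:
1/(s(287) - 14191) = 1/(1/287 - 14191) = 1/(-4072816/287) = -287/4072816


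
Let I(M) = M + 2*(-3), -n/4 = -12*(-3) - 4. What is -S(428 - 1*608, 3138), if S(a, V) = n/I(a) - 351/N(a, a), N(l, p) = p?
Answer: -4907/1860 ≈ -2.6382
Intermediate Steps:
n = -128 (n = -4*(-12*(-3) - 4) = -4*(36 - 4) = -4*32 = -128)
I(M) = -6 + M (I(M) = M - 6 = -6 + M)
S(a, V) = -351/a - 128/(-6 + a) (S(a, V) = -128/(-6 + a) - 351/a = -351/a - 128/(-6 + a))
-S(428 - 1*608, 3138) = -(2106 - 479*(428 - 1*608))/((428 - 1*608)*(-6 + (428 - 1*608))) = -(2106 - 479*(428 - 608))/((428 - 608)*(-6 + (428 - 608))) = -(2106 - 479*(-180))/((-180)*(-6 - 180)) = -(-1)*(2106 + 86220)/(180*(-186)) = -(-1)*(-1)*88326/(180*186) = -1*4907/1860 = -4907/1860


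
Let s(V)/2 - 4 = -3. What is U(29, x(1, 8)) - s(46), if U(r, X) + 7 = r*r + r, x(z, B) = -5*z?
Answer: 861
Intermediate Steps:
U(r, X) = -7 + r + r² (U(r, X) = -7 + (r*r + r) = -7 + (r² + r) = -7 + (r + r²) = -7 + r + r²)
s(V) = 2 (s(V) = 8 + 2*(-3) = 8 - 6 = 2)
U(29, x(1, 8)) - s(46) = (-7 + 29 + 29²) - 1*2 = (-7 + 29 + 841) - 2 = 863 - 2 = 861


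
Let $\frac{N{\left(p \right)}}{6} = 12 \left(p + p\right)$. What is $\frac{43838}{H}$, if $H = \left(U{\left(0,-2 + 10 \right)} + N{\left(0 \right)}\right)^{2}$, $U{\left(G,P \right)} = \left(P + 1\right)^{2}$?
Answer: $\frac{43838}{6561} \approx 6.6816$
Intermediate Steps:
$U{\left(G,P \right)} = \left(1 + P\right)^{2}$
$N{\left(p \right)} = 144 p$ ($N{\left(p \right)} = 6 \cdot 12 \left(p + p\right) = 6 \cdot 12 \cdot 2 p = 6 \cdot 24 p = 144 p$)
$H = 6561$ ($H = \left(\left(1 + \left(-2 + 10\right)\right)^{2} + 144 \cdot 0\right)^{2} = \left(\left(1 + 8\right)^{2} + 0\right)^{2} = \left(9^{2} + 0\right)^{2} = \left(81 + 0\right)^{2} = 81^{2} = 6561$)
$\frac{43838}{H} = \frac{43838}{6561}$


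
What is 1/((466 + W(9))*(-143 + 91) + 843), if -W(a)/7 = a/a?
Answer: -1/23025 ≈ -4.3431e-5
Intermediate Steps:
W(a) = -7 (W(a) = -7*a/a = -7*1 = -7)
1/((466 + W(9))*(-143 + 91) + 843) = 1/((466 - 7)*(-143 + 91) + 843) = 1/(459*(-52) + 843) = 1/(-23868 + 843) = 1/(-23025) = -1/23025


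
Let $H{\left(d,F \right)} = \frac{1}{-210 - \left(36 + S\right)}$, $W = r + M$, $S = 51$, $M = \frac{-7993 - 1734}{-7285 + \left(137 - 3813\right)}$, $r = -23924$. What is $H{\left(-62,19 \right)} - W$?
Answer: $\frac{77879696428}{3255417} \approx 23923.0$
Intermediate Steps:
$M = \frac{9727}{10961}$ ($M = - \frac{9727}{-7285 - 3676} = - \frac{9727}{-10961} = \left(-9727\right) \left(- \frac{1}{10961}\right) = \frac{9727}{10961} \approx 0.88742$)
$W = - \frac{262221237}{10961}$ ($W = -23924 + \frac{9727}{10961} = - \frac{262221237}{10961} \approx -23923.0$)
$H{\left(d,F \right)} = - \frac{1}{297}$ ($H{\left(d,F \right)} = \frac{1}{-210 - 87} = \frac{1}{-297} = - \frac{1}{297}$)
$H{\left(-62,19 \right)} - W = - \frac{1}{297} - - \frac{262221237}{10961} = - \frac{1}{297} + \frac{262221237}{10961} = \frac{77879696428}{3255417}$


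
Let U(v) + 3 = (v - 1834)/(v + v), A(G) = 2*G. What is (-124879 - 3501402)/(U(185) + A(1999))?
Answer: -1341723970/1476501 ≈ -908.72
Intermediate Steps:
U(v) = -3 + (-1834 + v)/(2*v) (U(v) = -3 + (v - 1834)/(v + v) = -3 + (-1834 + v)/((2*v)) = -3 + (-1834 + v)*(1/(2*v)) = -3 + (-1834 + v)/(2*v))
(-124879 - 3501402)/(U(185) + A(1999)) = (-124879 - 3501402)/((-5/2 - 917/185) + 2*1999) = -3626281/((-5/2 - 917*1/185) + 3998) = -3626281/((-5/2 - 917/185) + 3998) = -3626281/(-2759/370 + 3998) = -3626281/1476501/370 = -3626281*370/1476501 = -1341723970/1476501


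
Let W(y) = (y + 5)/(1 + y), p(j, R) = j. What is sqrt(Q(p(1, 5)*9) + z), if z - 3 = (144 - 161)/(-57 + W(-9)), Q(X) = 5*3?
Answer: 2*sqrt(58421)/113 ≈ 4.2780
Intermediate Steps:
W(y) = (5 + y)/(1 + y)
Q(X) = 15
z = 373/113 (z = 3 + (144 - 161)/(-57 + (5 - 9)/(1 - 9)) = 3 - 17/(-57 - 4/(-8)) = 3 - 17/(-57 - 1/8*(-4)) = 3 - 17/(-57 + 1/2) = 3 - 17/(-113/2) = 3 - 17*(-2/113) = 3 + 34/113 = 373/113 ≈ 3.3009)
sqrt(Q(p(1, 5)*9) + z) = sqrt(15 + 373/113) = sqrt(2068/113) = 2*sqrt(58421)/113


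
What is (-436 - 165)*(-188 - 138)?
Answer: 195926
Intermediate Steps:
(-436 - 165)*(-188 - 138) = -601*(-326) = 195926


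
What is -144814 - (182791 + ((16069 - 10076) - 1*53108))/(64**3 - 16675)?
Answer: -35547483442/245469 ≈ -1.4481e+5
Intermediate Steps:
-144814 - (182791 + ((16069 - 10076) - 1*53108))/(64**3 - 16675) = -144814 - (182791 + (5993 - 53108))/(262144 - 16675) = -144814 - (182791 - 47115)/245469 = -144814 - 135676/245469 = -35547483442/245469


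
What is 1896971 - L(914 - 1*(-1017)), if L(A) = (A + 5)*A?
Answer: -1841445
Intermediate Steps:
L(A) = A*(5 + A) (L(A) = (5 + A)*A = A*(5 + A))
1896971 - L(914 - 1*(-1017)) = 1896971 - (914 - 1*(-1017))*(5 + (914 - 1*(-1017))) = 1896971 - (914 + 1017)*(5 + (914 + 1017)) = 1896971 - 1931*(5 + 1931) = 1896971 - 1931*1936 = 1896971 - 1*3738416 = 1896971 - 3738416 = -1841445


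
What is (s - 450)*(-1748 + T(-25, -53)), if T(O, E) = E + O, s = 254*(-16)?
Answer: 8242564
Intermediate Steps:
s = -4064
(s - 450)*(-1748 + T(-25, -53)) = (-4064 - 450)*(-1748 + (-53 - 25)) = -4514*(-1748 - 78) = -4514*(-1826) = 8242564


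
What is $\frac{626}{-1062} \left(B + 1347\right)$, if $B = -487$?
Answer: $- \frac{269180}{531} \approx -506.93$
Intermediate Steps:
$\frac{626}{-1062} \left(B + 1347\right) = \frac{626}{-1062} \left(-487 + 1347\right) = 626 \left(- \frac{1}{1062}\right) 860 = \left(- \frac{313}{531}\right) 860 = - \frac{269180}{531}$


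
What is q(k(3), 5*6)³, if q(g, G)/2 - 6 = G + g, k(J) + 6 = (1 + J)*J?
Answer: 592704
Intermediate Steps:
k(J) = -6 + J*(1 + J) (k(J) = -6 + (1 + J)*J = -6 + J*(1 + J))
q(g, G) = 12 + 2*G + 2*g (q(g, G) = 12 + 2*(G + g) = 12 + (2*G + 2*g) = 12 + 2*G + 2*g)
q(k(3), 5*6)³ = (12 + 2*(5*6) + 2*(-6 + 3 + 3²))³ = (12 + 2*30 + 2*(-6 + 3 + 9))³ = (12 + 60 + 2*6)³ = (12 + 60 + 12)³ = 84³ = 592704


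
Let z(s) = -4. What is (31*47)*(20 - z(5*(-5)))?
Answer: 34968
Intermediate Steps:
(31*47)*(20 - z(5*(-5))) = (31*47)*(20 - 1*(-4)) = 1457*(20 + 4) = 1457*24 = 34968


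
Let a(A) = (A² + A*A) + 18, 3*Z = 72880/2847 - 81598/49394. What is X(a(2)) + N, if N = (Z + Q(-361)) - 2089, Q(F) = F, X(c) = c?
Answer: -509627712041/210937077 ≈ -2416.0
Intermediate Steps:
Z = 1683762607/210937077 (Z = (72880/2847 - 81598/49394)/3 = (72880*(1/2847) - 81598*1/49394)/3 = (72880/2847 - 40799/24697)/3 = (⅓)*(1683762607/70312359) = 1683762607/210937077 ≈ 7.9823)
a(A) = 18 + 2*A² (a(A) = (A² + A²) + 18 = 2*A² + 18 = 18 + 2*A²)
N = -515112076043/210937077 (N = (1683762607/210937077 - 361) - 2089 = -74464522190/210937077 - 2089 = -515112076043/210937077 ≈ -2442.0)
X(a(2)) + N = (18 + 2*2²) - 515112076043/210937077 = (18 + 2*4) - 515112076043/210937077 = (18 + 8) - 515112076043/210937077 = 26 - 515112076043/210937077 = -509627712041/210937077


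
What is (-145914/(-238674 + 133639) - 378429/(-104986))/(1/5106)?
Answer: 20083800794301/787657465 ≈ 25498.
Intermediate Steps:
(-145914/(-238674 + 133639) - 378429/(-104986))/(1/5106) = (-145914/(-105035) - 378429*(-1/104986))/(1/5106) = (-145914*(-1/105035) + 378429/104986)*5106 = (145914/105035 + 378429/104986)*5106 = (7866745317/1575314930)*5106 = 20083800794301/787657465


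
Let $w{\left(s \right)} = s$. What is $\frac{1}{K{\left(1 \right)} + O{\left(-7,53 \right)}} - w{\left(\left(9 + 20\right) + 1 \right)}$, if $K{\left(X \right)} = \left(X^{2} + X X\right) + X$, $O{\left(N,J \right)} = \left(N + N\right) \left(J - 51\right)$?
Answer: $- \frac{751}{25} \approx -30.04$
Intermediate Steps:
$O{\left(N,J \right)} = 2 N \left(-51 + J\right)$
$K{\left(X \right)} = X + 2 X^{2}$ ($K{\left(X \right)} = \left(X^{2} + X^{2}\right) + X = 2 X^{2} + X = X + 2 X^{2}$)
$\frac{1}{K{\left(1 \right)} + O{\left(-7,53 \right)}} - w{\left(\left(9 + 20\right) + 1 \right)} = \frac{1}{1 \left(1 + 2 \cdot 1\right) + 2 \left(-7\right) \left(-51 + 53\right)} - \left(\left(9 + 20\right) + 1\right) = \frac{1}{1 \left(1 + 2\right) + 2 \left(-7\right) 2} - \left(29 + 1\right) = \frac{1}{1 \cdot 3 - 28} - 30 = \frac{1}{3 - 28} - 30 = \frac{1}{-25} - 30 = - \frac{1}{25} - 30 = - \frac{751}{25}$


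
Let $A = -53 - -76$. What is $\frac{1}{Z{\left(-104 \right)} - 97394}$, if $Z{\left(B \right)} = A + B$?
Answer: $- \frac{1}{97475} \approx -1.0259 \cdot 10^{-5}$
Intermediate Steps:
$A = 23$ ($A = -53 + 76 = 23$)
$Z{\left(B \right)} = 23 + B$
$\frac{1}{Z{\left(-104 \right)} - 97394} = \frac{1}{\left(23 - 104\right) - 97394} = \frac{1}{-81 - 97394} = \frac{1}{-97475} = - \frac{1}{97475}$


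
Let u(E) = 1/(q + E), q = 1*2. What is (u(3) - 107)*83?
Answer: -44322/5 ≈ -8864.4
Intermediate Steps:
q = 2
u(E) = 1/(2 + E)
(u(3) - 107)*83 = (1/(2 + 3) - 107)*83 = (1/5 - 107)*83 = (⅕ - 107)*83 = -534/5*83 = -44322/5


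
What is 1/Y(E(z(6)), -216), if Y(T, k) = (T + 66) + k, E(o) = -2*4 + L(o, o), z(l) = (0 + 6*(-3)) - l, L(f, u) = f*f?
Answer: 1/418 ≈ 0.0023923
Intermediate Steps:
L(f, u) = f²
z(l) = -18 - l (z(l) = (0 - 18) - l = -18 - l)
E(o) = -8 + o² (E(o) = -2*4 + o² = -8 + o²)
Y(T, k) = 66 + T + k (Y(T, k) = (66 + T) + k = 66 + T + k)
1/Y(E(z(6)), -216) = 1/(66 + (-8 + (-18 - 1*6)²) - 216) = 1/(66 + (-8 + (-18 - 6)²) - 216) = 1/(66 + (-8 + (-24)²) - 216) = 1/(66 + (-8 + 576) - 216) = 1/(66 + 568 - 216) = 1/418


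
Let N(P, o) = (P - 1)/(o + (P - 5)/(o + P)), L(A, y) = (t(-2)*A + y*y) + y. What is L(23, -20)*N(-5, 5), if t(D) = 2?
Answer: 0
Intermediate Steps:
L(A, y) = y + y² + 2*A (L(A, y) = (2*A + y*y) + y = (2*A + y²) + y = (y² + 2*A) + y = y + y² + 2*A)
N(P, o) = (-1 + P)/(o + (-5 + P)/(P + o))
L(23, -20)*N(-5, 5) = (-20 + (-20)² + 2*23)*(((-5)² - 1*(-5) - 1*5 - 5*5)/(-5 - 5 + 5² - 5*5)) = (-20 + 400 + 46)*((25 + 5 - 5 - 25)/(-5 - 5 + 25 - 25)) = 426*(0/(-10)) = 426*(-⅒*0) = 426*0 = 0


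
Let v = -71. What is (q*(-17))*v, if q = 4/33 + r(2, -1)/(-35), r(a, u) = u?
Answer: 208811/1155 ≈ 180.79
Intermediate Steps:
q = 173/1155 (q = 4/33 - 1/(-35) = 4*(1/33) - 1*(-1/35) = 4/33 + 1/35 = 173/1155 ≈ 0.14978)
(q*(-17))*v = ((173/1155)*(-17))*(-71) = -2941/1155*(-71) = 208811/1155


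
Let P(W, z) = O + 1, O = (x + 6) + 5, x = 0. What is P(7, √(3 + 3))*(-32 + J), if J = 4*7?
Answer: -48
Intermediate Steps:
O = 11 (O = (0 + 6) + 5 = 6 + 5 = 11)
P(W, z) = 12 (P(W, z) = 11 + 1 = 12)
J = 28
P(7, √(3 + 3))*(-32 + J) = 12*(-32 + 28) = 12*(-4) = -48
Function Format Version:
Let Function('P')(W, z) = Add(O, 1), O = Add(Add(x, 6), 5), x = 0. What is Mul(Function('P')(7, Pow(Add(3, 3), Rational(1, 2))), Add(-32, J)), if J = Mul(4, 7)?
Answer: -48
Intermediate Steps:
O = 11 (O = Add(Add(0, 6), 5) = Add(6, 5) = 11)
Function('P')(W, z) = 12 (Function('P')(W, z) = Add(11, 1) = 12)
J = 28
Mul(Function('P')(7, Pow(Add(3, 3), Rational(1, 2))), Add(-32, J)) = Mul(12, Add(-32, 28)) = Mul(12, -4) = -48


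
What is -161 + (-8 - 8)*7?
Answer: -273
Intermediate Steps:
-161 + (-8 - 8)*7 = -161 - 16*7 = -161 - 112 = -273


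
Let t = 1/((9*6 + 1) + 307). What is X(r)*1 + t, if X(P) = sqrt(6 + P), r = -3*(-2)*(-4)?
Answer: 1/362 + 3*I*sqrt(2) ≈ 0.0027624 + 4.2426*I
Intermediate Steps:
r = -24 (r = 6*(-4) = -24)
t = 1/362 (t = 1/((54 + 1) + 307) = 1/(55 + 307) = 1/362 ≈ 0.0027624)
X(r)*1 + t = sqrt(6 - 24)*1 + 1/362 = sqrt(-18)*1 + 1/362 = (3*I*sqrt(2))*1 + 1/362 = 3*I*sqrt(2) + 1/362 = 1/362 + 3*I*sqrt(2)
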